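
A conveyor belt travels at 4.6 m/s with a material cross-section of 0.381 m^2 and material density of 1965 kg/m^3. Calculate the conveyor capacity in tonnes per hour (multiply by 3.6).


Volumetric flow = speed * area
= 4.6 * 0.381 = 1.7526 m^3/s
Mass flow = volumetric * density
= 1.7526 * 1965 = 3443.859 kg/s
Convert to t/h: multiply by 3.6
Capacity = 3443.859 * 3.6
= 12397.8924 t/h

12397.8924 t/h


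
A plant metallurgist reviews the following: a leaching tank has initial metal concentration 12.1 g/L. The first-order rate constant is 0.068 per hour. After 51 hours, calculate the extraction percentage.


96.8821%

Compute the exponent:
-k * t = -0.068 * 51 = -3.468
Remaining concentration:
C = 12.1 * exp(-3.468)
= 12.1 * 0.031179327
= 0.3772698567 g/L
Extracted = 12.1 - 0.3772698567 = 11.72273014 g/L
Extraction % = 11.72273014 / 12.1 * 100
= 96.8821%


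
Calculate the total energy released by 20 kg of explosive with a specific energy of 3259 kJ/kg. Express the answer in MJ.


Energy = mass * specific_energy / 1000
= 20 * 3259 / 1000
= 65180 / 1000
= 65.18 MJ

65.18 MJ


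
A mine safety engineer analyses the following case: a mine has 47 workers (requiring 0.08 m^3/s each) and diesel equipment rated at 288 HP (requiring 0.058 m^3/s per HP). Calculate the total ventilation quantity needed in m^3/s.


20.464 m^3/s

Airflow for workers:
Q_people = 47 * 0.08 = 3.76 m^3/s
Airflow for diesel equipment:
Q_diesel = 288 * 0.058 = 16.704 m^3/s
Total ventilation:
Q_total = 3.76 + 16.704
= 20.464 m^3/s


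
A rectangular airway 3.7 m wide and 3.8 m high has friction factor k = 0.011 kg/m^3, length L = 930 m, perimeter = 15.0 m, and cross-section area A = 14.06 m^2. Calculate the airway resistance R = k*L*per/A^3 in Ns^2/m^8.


Compute the numerator:
k * L * per = 0.011 * 930 * 15.0
= 153.45
Compute the denominator:
A^3 = 14.06^3 = 2779.431416
Resistance:
R = 153.45 / 2779.431416
= 0.0552 Ns^2/m^8

0.0552 Ns^2/m^8


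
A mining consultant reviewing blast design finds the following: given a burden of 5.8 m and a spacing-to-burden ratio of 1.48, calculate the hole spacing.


Spacing = burden * ratio
= 5.8 * 1.48
= 8.584 m

8.584 m


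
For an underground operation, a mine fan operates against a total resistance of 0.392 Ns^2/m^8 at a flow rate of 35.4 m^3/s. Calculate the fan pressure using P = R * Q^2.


491.2387 Pa

Compute Q^2:
Q^2 = 35.4^2 = 1253.16
Compute pressure:
P = R * Q^2 = 0.392 * 1253.16
= 491.2387 Pa


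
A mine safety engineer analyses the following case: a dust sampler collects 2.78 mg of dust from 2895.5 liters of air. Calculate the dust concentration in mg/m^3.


Convert liters to m^3: 1 m^3 = 1000 L
Concentration = mass / volume * 1000
= 2.78 / 2895.5 * 1000
= 0.0009601105163 * 1000
= 0.9601 mg/m^3

0.9601 mg/m^3


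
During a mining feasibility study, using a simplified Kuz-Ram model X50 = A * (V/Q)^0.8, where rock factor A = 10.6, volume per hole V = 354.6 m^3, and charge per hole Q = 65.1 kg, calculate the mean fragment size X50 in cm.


41.1369 cm

Compute V/Q:
V/Q = 354.6 / 65.1 = 5.447004608
Raise to the power 0.8:
(V/Q)^0.8 = 5.447004608^0.8 = 3.880844077
Multiply by A:
X50 = 10.6 * 3.880844077
= 41.1369 cm


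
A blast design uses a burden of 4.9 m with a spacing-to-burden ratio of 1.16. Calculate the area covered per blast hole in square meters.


First, find the spacing:
Spacing = burden * ratio = 4.9 * 1.16
= 5.684 m
Then, calculate the area:
Area = burden * spacing = 4.9 * 5.684
= 27.8516 m^2

27.8516 m^2


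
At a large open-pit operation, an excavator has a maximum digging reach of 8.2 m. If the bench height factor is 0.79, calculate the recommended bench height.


Bench height = reach * factor
= 8.2 * 0.79
= 6.478 m

6.478 m


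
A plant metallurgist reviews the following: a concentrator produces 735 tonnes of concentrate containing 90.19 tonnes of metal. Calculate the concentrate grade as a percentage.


Grade = (metal in concentrate / concentrate mass) * 100
= (90.19 / 735) * 100
= 0.122707483 * 100
= 12.2707%

12.2707%


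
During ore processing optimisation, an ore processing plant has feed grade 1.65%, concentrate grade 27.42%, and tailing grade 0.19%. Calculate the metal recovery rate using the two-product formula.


89.1023%

Using the two-product formula:
R = 100 * c * (f - t) / (f * (c - t))
Numerator = 100 * 27.42 * (1.65 - 0.19)
= 100 * 27.42 * 1.46
= 4003.32
Denominator = 1.65 * (27.42 - 0.19)
= 1.65 * 27.23
= 44.9295
R = 4003.32 / 44.9295
= 89.1023%


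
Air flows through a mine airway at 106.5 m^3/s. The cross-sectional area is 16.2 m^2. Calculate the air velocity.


Velocity = flow rate / cross-sectional area
= 106.5 / 16.2
= 6.5741 m/s

6.5741 m/s


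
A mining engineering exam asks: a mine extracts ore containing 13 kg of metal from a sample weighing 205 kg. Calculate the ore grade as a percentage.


Ore grade = (metal mass / ore mass) * 100
= (13 / 205) * 100
= 0.06341463415 * 100
= 6.3415%

6.3415%


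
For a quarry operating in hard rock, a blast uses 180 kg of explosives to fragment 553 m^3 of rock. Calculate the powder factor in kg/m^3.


0.3255 kg/m^3

Powder factor = explosive mass / rock volume
= 180 / 553
= 0.3255 kg/m^3


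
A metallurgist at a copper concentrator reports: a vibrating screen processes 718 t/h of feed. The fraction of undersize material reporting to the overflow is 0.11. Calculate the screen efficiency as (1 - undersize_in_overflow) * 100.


89.0%

Screen efficiency = (1 - fraction of undersize in overflow) * 100
= (1 - 0.11) * 100
= 0.89 * 100
= 89.0%


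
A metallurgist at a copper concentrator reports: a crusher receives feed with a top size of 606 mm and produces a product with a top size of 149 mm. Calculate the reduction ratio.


Reduction ratio = feed size / product size
= 606 / 149
= 4.0671

4.0671


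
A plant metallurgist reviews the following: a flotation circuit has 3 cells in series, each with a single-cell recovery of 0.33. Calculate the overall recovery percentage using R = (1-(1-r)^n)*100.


69.9237%

Complement of single-cell recovery:
1 - r = 1 - 0.33 = 0.67
Raise to power n:
(1 - r)^3 = 0.67^3 = 0.300763
Overall recovery:
R = (1 - 0.300763) * 100
= 69.9237%


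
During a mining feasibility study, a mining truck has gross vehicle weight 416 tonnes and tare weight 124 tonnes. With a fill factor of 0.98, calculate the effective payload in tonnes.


286.16 tonnes

Maximum payload = gross - tare
= 416 - 124 = 292 tonnes
Effective payload = max payload * fill factor
= 292 * 0.98
= 286.16 tonnes


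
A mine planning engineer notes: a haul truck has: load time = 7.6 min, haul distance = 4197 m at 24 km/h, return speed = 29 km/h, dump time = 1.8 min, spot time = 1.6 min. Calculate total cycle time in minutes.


30.1759 min

Convert haul speed to m/min: 24 * 1000/60 = 400 m/min
Haul time = 4197 / 400 = 10.4925 min
Convert return speed to m/min: 29 * 1000/60 = 483.3333333 m/min
Return time = 4197 / 483.3333333 = 8.683448276 min
Total cycle time:
= 7.6 + 10.4925 + 1.8 + 8.683448276 + 1.6
= 30.1759 min


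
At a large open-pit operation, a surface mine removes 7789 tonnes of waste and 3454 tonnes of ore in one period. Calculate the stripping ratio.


Stripping ratio = waste tonnage / ore tonnage
= 7789 / 3454
= 2.2551

2.2551


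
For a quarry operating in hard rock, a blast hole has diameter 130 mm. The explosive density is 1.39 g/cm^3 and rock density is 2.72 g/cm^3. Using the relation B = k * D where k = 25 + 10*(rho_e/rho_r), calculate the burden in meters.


3.9143 m

First, compute k:
rho_e / rho_r = 1.39 / 2.72 = 0.5110294118
k = 25 + 10 * 0.5110294118 = 30.11029412
Then, compute burden:
B = k * D / 1000 = 30.11029412 * 130 / 1000
= 3914.338235 / 1000
= 3.9143 m


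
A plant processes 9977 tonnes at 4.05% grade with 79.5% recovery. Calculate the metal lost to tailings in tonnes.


Total metal in feed:
= 9977 * 4.05 / 100 = 404.0685 tonnes
Metal recovered:
= 404.0685 * 79.5 / 100 = 321.2344575 tonnes
Metal lost to tailings:
= 404.0685 - 321.2344575
= 82.834 tonnes

82.834 tonnes


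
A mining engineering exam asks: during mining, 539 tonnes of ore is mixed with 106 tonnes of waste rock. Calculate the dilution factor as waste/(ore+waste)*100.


16.4341%

Total material = ore + waste
= 539 + 106 = 645 tonnes
Dilution = waste / total * 100
= 106 / 645 * 100
= 0.1643410853 * 100
= 16.4341%


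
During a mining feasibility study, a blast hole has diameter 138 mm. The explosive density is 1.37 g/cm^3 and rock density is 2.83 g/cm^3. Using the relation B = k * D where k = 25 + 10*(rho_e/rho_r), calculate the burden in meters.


First, compute k:
rho_e / rho_r = 1.37 / 2.83 = 0.4840989399
k = 25 + 10 * 0.4840989399 = 29.8409894
Then, compute burden:
B = k * D / 1000 = 29.8409894 * 138 / 1000
= 4118.056537 / 1000
= 4.1181 m

4.1181 m


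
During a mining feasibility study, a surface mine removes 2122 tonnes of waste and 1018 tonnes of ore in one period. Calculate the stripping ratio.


Stripping ratio = waste tonnage / ore tonnage
= 2122 / 1018
= 2.0845

2.0845


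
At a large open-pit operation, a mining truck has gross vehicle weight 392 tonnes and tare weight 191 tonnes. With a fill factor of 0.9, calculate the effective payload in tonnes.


180.9 tonnes

Maximum payload = gross - tare
= 392 - 191 = 201 tonnes
Effective payload = max payload * fill factor
= 201 * 0.9
= 180.9 tonnes


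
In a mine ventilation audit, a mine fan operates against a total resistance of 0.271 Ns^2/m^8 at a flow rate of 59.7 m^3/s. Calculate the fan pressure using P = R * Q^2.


Compute Q^2:
Q^2 = 59.7^2 = 3564.09
Compute pressure:
P = R * Q^2 = 0.271 * 3564.09
= 965.8684 Pa

965.8684 Pa


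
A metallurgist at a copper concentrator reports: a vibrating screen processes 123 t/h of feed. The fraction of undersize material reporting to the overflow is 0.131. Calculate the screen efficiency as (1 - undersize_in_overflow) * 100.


Screen efficiency = (1 - fraction of undersize in overflow) * 100
= (1 - 0.131) * 100
= 0.869 * 100
= 86.9%

86.9%


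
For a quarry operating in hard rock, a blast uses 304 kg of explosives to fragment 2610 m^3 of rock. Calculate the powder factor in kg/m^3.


0.1165 kg/m^3

Powder factor = explosive mass / rock volume
= 304 / 2610
= 0.1165 kg/m^3


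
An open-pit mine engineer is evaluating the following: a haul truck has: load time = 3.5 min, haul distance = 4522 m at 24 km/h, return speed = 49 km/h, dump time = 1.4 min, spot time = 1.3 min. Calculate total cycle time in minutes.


23.0421 min

Convert haul speed to m/min: 24 * 1000/60 = 400 m/min
Haul time = 4522 / 400 = 11.305 min
Convert return speed to m/min: 49 * 1000/60 = 816.6666667 m/min
Return time = 4522 / 816.6666667 = 5.537142857 min
Total cycle time:
= 3.5 + 11.305 + 1.4 + 5.537142857 + 1.3
= 23.0421 min


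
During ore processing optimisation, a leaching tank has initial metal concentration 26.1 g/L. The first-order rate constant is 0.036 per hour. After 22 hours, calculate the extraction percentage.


Compute the exponent:
-k * t = -0.036 * 22 = -0.792
Remaining concentration:
C = 26.1 * exp(-0.792)
= 26.1 * 0.4529380128
= 11.82168213 g/L
Extracted = 26.1 - 11.82168213 = 14.27831787 g/L
Extraction % = 14.27831787 / 26.1 * 100
= 54.7062%

54.7062%


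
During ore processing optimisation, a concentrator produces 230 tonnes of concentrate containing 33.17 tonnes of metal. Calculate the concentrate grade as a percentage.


Grade = (metal in concentrate / concentrate mass) * 100
= (33.17 / 230) * 100
= 0.1442173913 * 100
= 14.4217%

14.4217%


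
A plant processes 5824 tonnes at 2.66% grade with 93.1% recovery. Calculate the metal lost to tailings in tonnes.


10.6894 tonnes

Total metal in feed:
= 5824 * 2.66 / 100 = 154.9184 tonnes
Metal recovered:
= 154.9184 * 93.1 / 100 = 144.2290304 tonnes
Metal lost to tailings:
= 154.9184 - 144.2290304
= 10.6894 tonnes


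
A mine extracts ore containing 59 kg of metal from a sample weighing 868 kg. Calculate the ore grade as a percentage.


Ore grade = (metal mass / ore mass) * 100
= (59 / 868) * 100
= 0.06797235023 * 100
= 6.7972%

6.7972%


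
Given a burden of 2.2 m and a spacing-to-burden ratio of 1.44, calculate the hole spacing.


Spacing = burden * ratio
= 2.2 * 1.44
= 3.168 m

3.168 m


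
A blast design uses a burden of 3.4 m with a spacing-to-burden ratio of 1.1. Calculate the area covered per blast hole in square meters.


12.716 m^2

First, find the spacing:
Spacing = burden * ratio = 3.4 * 1.1
= 3.74 m
Then, calculate the area:
Area = burden * spacing = 3.4 * 3.74
= 12.716 m^2


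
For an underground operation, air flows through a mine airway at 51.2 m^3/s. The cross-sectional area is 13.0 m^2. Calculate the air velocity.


3.9385 m/s

Velocity = flow rate / cross-sectional area
= 51.2 / 13.0
= 3.9385 m/s


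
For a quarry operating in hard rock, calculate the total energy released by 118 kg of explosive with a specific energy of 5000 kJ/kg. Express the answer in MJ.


Energy = mass * specific_energy / 1000
= 118 * 5000 / 1000
= 590000 / 1000
= 590.0 MJ

590.0 MJ


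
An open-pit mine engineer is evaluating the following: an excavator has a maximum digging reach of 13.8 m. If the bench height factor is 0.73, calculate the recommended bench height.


Bench height = reach * factor
= 13.8 * 0.73
= 10.074 m

10.074 m


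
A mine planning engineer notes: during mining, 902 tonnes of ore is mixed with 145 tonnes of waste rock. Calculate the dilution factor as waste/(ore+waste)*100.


13.8491%

Total material = ore + waste
= 902 + 145 = 1047 tonnes
Dilution = waste / total * 100
= 145 / 1047 * 100
= 0.1384909265 * 100
= 13.8491%


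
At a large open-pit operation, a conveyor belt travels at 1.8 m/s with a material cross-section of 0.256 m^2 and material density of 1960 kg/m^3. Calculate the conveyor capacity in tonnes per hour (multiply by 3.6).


Volumetric flow = speed * area
= 1.8 * 0.256 = 0.4608 m^3/s
Mass flow = volumetric * density
= 0.4608 * 1960 = 903.168 kg/s
Convert to t/h: multiply by 3.6
Capacity = 903.168 * 3.6
= 3251.4048 t/h

3251.4048 t/h


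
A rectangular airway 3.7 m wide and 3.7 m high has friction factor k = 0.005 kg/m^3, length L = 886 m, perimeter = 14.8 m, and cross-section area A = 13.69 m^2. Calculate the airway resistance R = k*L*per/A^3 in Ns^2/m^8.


0.0256 Ns^2/m^8

Compute the numerator:
k * L * per = 0.005 * 886 * 14.8
= 65.564
Compute the denominator:
A^3 = 13.69^3 = 2565.726409
Resistance:
R = 65.564 / 2565.726409
= 0.0256 Ns^2/m^8


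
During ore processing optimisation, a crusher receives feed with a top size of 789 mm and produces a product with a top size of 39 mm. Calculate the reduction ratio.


20.2308

Reduction ratio = feed size / product size
= 789 / 39
= 20.2308


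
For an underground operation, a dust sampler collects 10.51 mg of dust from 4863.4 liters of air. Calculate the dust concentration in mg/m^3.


Convert liters to m^3: 1 m^3 = 1000 L
Concentration = mass / volume * 1000
= 10.51 / 4863.4 * 1000
= 0.002161039602 * 1000
= 2.161 mg/m^3

2.161 mg/m^3


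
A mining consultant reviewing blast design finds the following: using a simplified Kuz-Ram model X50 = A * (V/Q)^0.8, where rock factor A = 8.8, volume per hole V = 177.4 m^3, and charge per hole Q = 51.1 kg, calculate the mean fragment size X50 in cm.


Compute V/Q:
V/Q = 177.4 / 51.1 = 3.471624266
Raise to the power 0.8:
(V/Q)^0.8 = 3.471624266^0.8 = 2.706613055
Multiply by A:
X50 = 8.8 * 2.706613055
= 23.8182 cm

23.8182 cm


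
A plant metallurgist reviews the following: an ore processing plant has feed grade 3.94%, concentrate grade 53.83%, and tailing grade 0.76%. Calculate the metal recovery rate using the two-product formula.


Using the two-product formula:
R = 100 * c * (f - t) / (f * (c - t))
Numerator = 100 * 53.83 * (3.94 - 0.76)
= 100 * 53.83 * 3.18
= 17117.94
Denominator = 3.94 * (53.83 - 0.76)
= 3.94 * 53.07
= 209.0958
R = 17117.94 / 209.0958
= 81.8665%

81.8665%


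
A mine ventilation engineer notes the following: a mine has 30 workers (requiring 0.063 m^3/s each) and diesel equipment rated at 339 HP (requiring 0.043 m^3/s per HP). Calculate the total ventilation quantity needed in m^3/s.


Airflow for workers:
Q_people = 30 * 0.063 = 1.89 m^3/s
Airflow for diesel equipment:
Q_diesel = 339 * 0.043 = 14.577 m^3/s
Total ventilation:
Q_total = 1.89 + 14.577
= 16.467 m^3/s

16.467 m^3/s


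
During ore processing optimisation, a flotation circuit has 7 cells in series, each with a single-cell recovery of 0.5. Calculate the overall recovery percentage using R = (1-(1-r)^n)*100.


99.2188%

Complement of single-cell recovery:
1 - r = 1 - 0.5 = 0.5
Raise to power n:
(1 - r)^7 = 0.5^7 = 0.0078125
Overall recovery:
R = (1 - 0.0078125) * 100
= 99.2188%


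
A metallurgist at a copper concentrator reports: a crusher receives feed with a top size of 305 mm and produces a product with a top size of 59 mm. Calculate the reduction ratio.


Reduction ratio = feed size / product size
= 305 / 59
= 5.1695

5.1695


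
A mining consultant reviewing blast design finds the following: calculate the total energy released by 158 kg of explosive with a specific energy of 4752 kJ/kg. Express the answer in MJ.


750.816 MJ

Energy = mass * specific_energy / 1000
= 158 * 4752 / 1000
= 750816 / 1000
= 750.816 MJ


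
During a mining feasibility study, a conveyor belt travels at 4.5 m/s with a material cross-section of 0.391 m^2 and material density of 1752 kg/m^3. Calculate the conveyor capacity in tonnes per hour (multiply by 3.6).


Volumetric flow = speed * area
= 4.5 * 0.391 = 1.7595 m^3/s
Mass flow = volumetric * density
= 1.7595 * 1752 = 3082.644 kg/s
Convert to t/h: multiply by 3.6
Capacity = 3082.644 * 3.6
= 11097.5184 t/h

11097.5184 t/h


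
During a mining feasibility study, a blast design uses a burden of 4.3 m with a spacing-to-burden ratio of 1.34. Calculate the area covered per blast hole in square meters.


24.7766 m^2

First, find the spacing:
Spacing = burden * ratio = 4.3 * 1.34
= 5.762 m
Then, calculate the area:
Area = burden * spacing = 4.3 * 5.762
= 24.7766 m^2


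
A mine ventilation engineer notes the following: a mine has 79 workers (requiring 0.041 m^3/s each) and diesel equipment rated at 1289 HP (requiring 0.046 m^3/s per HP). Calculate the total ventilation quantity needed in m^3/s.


62.533 m^3/s

Airflow for workers:
Q_people = 79 * 0.041 = 3.239 m^3/s
Airflow for diesel equipment:
Q_diesel = 1289 * 0.046 = 59.294 m^3/s
Total ventilation:
Q_total = 3.239 + 59.294
= 62.533 m^3/s


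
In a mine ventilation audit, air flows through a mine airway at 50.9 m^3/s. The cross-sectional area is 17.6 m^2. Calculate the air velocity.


2.892 m/s

Velocity = flow rate / cross-sectional area
= 50.9 / 17.6
= 2.892 m/s


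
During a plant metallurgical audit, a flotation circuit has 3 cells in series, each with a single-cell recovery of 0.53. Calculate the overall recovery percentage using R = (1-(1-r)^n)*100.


Complement of single-cell recovery:
1 - r = 1 - 0.53 = 0.47
Raise to power n:
(1 - r)^3 = 0.47^3 = 0.103823
Overall recovery:
R = (1 - 0.103823) * 100
= 89.6177%

89.6177%


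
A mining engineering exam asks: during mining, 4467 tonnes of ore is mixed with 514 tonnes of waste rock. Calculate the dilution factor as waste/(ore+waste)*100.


Total material = ore + waste
= 4467 + 514 = 4981 tonnes
Dilution = waste / total * 100
= 514 / 4981 * 100
= 0.1031921301 * 100
= 10.3192%

10.3192%


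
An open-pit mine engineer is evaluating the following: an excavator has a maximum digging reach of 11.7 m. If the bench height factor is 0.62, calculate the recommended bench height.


Bench height = reach * factor
= 11.7 * 0.62
= 7.254 m

7.254 m


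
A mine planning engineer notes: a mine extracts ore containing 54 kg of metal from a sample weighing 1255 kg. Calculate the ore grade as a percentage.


4.3028%

Ore grade = (metal mass / ore mass) * 100
= (54 / 1255) * 100
= 0.04302788845 * 100
= 4.3028%


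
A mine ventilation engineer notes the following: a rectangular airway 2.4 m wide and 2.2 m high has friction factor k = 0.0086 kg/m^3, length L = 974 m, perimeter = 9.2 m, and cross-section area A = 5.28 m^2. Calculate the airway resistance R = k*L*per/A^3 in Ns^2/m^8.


Compute the numerator:
k * L * per = 0.0086 * 974 * 9.2
= 77.06288
Compute the denominator:
A^3 = 5.28^3 = 147.197952
Resistance:
R = 77.06288 / 147.197952
= 0.5235 Ns^2/m^8

0.5235 Ns^2/m^8


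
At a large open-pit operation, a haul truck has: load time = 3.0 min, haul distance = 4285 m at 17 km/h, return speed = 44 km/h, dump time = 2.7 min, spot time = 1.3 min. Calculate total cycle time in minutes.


Convert haul speed to m/min: 17 * 1000/60 = 283.3333333 m/min
Haul time = 4285 / 283.3333333 = 15.12352941 min
Convert return speed to m/min: 44 * 1000/60 = 733.3333333 m/min
Return time = 4285 / 733.3333333 = 5.843181818 min
Total cycle time:
= 3.0 + 15.12352941 + 2.7 + 5.843181818 + 1.3
= 27.9667 min

27.9667 min


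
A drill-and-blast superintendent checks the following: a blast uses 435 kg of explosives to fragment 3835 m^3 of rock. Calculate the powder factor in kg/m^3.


0.1134 kg/m^3

Powder factor = explosive mass / rock volume
= 435 / 3835
= 0.1134 kg/m^3


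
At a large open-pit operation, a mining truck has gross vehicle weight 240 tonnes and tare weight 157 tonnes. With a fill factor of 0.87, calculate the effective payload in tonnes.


Maximum payload = gross - tare
= 240 - 157 = 83 tonnes
Effective payload = max payload * fill factor
= 83 * 0.87
= 72.21 tonnes

72.21 tonnes


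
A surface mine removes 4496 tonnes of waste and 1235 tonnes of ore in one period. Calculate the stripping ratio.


Stripping ratio = waste tonnage / ore tonnage
= 4496 / 1235
= 3.6405

3.6405


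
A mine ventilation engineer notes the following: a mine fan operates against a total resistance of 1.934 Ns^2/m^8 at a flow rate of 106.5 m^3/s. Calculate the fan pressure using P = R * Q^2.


Compute Q^2:
Q^2 = 106.5^2 = 11342.25
Compute pressure:
P = R * Q^2 = 1.934 * 11342.25
= 21935.9115 Pa

21935.9115 Pa


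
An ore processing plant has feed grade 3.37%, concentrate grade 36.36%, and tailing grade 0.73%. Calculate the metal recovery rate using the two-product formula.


79.9433%

Using the two-product formula:
R = 100 * c * (f - t) / (f * (c - t))
Numerator = 100 * 36.36 * (3.37 - 0.73)
= 100 * 36.36 * 2.64
= 9599.04
Denominator = 3.37 * (36.36 - 0.73)
= 3.37 * 35.63
= 120.0731
R = 9599.04 / 120.0731
= 79.9433%


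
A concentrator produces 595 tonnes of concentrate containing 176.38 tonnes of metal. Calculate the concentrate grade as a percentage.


Grade = (metal in concentrate / concentrate mass) * 100
= (176.38 / 595) * 100
= 0.2964369748 * 100
= 29.6437%

29.6437%


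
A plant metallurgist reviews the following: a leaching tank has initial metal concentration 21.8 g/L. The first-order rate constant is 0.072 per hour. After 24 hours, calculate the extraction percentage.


Compute the exponent:
-k * t = -0.072 * 24 = -1.728
Remaining concentration:
C = 21.8 * exp(-1.728)
= 21.8 * 0.1776393336
= 3.872537472 g/L
Extracted = 21.8 - 3.872537472 = 17.92746253 g/L
Extraction % = 17.92746253 / 21.8 * 100
= 82.2361%

82.2361%


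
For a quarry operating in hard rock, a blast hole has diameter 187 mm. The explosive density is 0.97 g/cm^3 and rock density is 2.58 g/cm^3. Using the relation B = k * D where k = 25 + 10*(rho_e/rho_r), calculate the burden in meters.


5.3781 m

First, compute k:
rho_e / rho_r = 0.97 / 2.58 = 0.3759689922
k = 25 + 10 * 0.3759689922 = 28.75968992
Then, compute burden:
B = k * D / 1000 = 28.75968992 * 187 / 1000
= 5378.062016 / 1000
= 5.3781 m


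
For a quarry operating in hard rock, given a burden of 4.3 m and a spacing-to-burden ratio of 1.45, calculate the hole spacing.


6.235 m

Spacing = burden * ratio
= 4.3 * 1.45
= 6.235 m


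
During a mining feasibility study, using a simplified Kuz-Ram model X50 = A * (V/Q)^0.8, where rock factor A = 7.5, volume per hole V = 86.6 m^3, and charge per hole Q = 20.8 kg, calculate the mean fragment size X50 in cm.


23.476 cm

Compute V/Q:
V/Q = 86.6 / 20.8 = 4.163461538
Raise to the power 0.8:
(V/Q)^0.8 = 4.163461538^0.8 = 3.130139158
Multiply by A:
X50 = 7.5 * 3.130139158
= 23.476 cm


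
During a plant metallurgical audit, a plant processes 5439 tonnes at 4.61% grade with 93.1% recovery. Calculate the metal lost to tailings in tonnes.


Total metal in feed:
= 5439 * 4.61 / 100 = 250.7379 tonnes
Metal recovered:
= 250.7379 * 93.1 / 100 = 233.4369849 tonnes
Metal lost to tailings:
= 250.7379 - 233.4369849
= 17.3009 tonnes

17.3009 tonnes


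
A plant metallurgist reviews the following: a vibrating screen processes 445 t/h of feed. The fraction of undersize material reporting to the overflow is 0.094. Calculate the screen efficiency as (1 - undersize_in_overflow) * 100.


Screen efficiency = (1 - fraction of undersize in overflow) * 100
= (1 - 0.094) * 100
= 0.906 * 100
= 90.6%

90.6%


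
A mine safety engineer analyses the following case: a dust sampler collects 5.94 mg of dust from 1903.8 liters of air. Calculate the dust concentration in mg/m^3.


Convert liters to m^3: 1 m^3 = 1000 L
Concentration = mass / volume * 1000
= 5.94 / 1903.8 * 1000
= 0.003120075638 * 1000
= 3.1201 mg/m^3

3.1201 mg/m^3


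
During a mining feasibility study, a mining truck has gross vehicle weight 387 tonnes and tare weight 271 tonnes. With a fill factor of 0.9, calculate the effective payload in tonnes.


104.4 tonnes

Maximum payload = gross - tare
= 387 - 271 = 116 tonnes
Effective payload = max payload * fill factor
= 116 * 0.9
= 104.4 tonnes


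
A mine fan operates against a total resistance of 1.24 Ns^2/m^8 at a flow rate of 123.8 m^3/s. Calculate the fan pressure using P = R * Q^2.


Compute Q^2:
Q^2 = 123.8^2 = 15326.44
Compute pressure:
P = R * Q^2 = 1.24 * 15326.44
= 19004.7856 Pa

19004.7856 Pa


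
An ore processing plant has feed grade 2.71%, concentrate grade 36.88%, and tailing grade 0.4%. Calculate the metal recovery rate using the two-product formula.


Using the two-product formula:
R = 100 * c * (f - t) / (f * (c - t))
Numerator = 100 * 36.88 * (2.71 - 0.4)
= 100 * 36.88 * 2.31
= 8519.28
Denominator = 2.71 * (36.88 - 0.4)
= 2.71 * 36.48
= 98.8608
R = 8519.28 / 98.8608
= 86.1745%

86.1745%


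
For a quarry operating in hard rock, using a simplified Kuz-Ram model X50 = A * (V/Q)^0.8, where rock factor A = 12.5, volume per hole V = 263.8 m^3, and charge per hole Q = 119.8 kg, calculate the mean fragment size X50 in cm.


Compute V/Q:
V/Q = 263.8 / 119.8 = 2.202003339
Raise to the power 0.8:
(V/Q)^0.8 = 2.202003339^0.8 = 1.880417908
Multiply by A:
X50 = 12.5 * 1.880417908
= 23.5052 cm

23.5052 cm


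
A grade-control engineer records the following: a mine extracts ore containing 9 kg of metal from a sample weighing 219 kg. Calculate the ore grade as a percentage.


4.1096%

Ore grade = (metal mass / ore mass) * 100
= (9 / 219) * 100
= 0.04109589041 * 100
= 4.1096%


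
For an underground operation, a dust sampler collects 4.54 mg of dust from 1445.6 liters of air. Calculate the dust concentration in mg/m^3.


Convert liters to m^3: 1 m^3 = 1000 L
Concentration = mass / volume * 1000
= 4.54 / 1445.6 * 1000
= 0.003140564471 * 1000
= 3.1406 mg/m^3

3.1406 mg/m^3


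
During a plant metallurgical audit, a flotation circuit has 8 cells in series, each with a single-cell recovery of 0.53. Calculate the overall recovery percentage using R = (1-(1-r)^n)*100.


Complement of single-cell recovery:
1 - r = 1 - 0.53 = 0.47
Raise to power n:
(1 - r)^8 = 0.47^8 = 0.002381128666
Overall recovery:
R = (1 - 0.002381128666) * 100
= 99.7619%

99.7619%


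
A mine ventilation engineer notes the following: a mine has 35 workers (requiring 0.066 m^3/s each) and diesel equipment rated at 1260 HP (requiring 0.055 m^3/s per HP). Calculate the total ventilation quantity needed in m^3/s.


Airflow for workers:
Q_people = 35 * 0.066 = 2.31 m^3/s
Airflow for diesel equipment:
Q_diesel = 1260 * 0.055 = 69.3 m^3/s
Total ventilation:
Q_total = 2.31 + 69.3
= 71.61 m^3/s

71.61 m^3/s


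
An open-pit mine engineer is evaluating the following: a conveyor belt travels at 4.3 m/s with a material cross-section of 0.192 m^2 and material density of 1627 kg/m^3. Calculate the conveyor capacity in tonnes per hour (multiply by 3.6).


Volumetric flow = speed * area
= 4.3 * 0.192 = 0.8256 m^3/s
Mass flow = volumetric * density
= 0.8256 * 1627 = 1343.2512 kg/s
Convert to t/h: multiply by 3.6
Capacity = 1343.2512 * 3.6
= 4835.7043 t/h

4835.7043 t/h


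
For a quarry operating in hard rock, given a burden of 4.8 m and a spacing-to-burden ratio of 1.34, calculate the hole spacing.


Spacing = burden * ratio
= 4.8 * 1.34
= 6.432 m

6.432 m


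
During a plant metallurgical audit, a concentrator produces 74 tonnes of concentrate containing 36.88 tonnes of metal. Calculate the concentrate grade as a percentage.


Grade = (metal in concentrate / concentrate mass) * 100
= (36.88 / 74) * 100
= 0.4983783784 * 100
= 49.8378%

49.8378%


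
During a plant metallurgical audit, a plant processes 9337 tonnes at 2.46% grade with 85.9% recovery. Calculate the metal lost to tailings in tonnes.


32.3863 tonnes

Total metal in feed:
= 9337 * 2.46 / 100 = 229.6902 tonnes
Metal recovered:
= 229.6902 * 85.9 / 100 = 197.3038818 tonnes
Metal lost to tailings:
= 229.6902 - 197.3038818
= 32.3863 tonnes


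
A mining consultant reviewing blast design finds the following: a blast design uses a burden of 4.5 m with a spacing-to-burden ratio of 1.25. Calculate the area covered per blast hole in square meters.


25.3125 m^2

First, find the spacing:
Spacing = burden * ratio = 4.5 * 1.25
= 5.625 m
Then, calculate the area:
Area = burden * spacing = 4.5 * 5.625
= 25.3125 m^2


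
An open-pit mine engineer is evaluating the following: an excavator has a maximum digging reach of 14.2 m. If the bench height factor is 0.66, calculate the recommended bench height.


Bench height = reach * factor
= 14.2 * 0.66
= 9.372 m

9.372 m


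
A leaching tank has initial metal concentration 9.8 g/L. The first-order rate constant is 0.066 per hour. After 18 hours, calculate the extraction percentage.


69.517%

Compute the exponent:
-k * t = -0.066 * 18 = -1.188
Remaining concentration:
C = 9.8 * exp(-1.188)
= 9.8 * 0.3048303154
= 2.987337091 g/L
Extracted = 9.8 - 2.987337091 = 6.812662909 g/L
Extraction % = 6.812662909 / 9.8 * 100
= 69.517%


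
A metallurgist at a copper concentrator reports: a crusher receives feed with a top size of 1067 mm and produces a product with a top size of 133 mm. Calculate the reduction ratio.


8.0226

Reduction ratio = feed size / product size
= 1067 / 133
= 8.0226


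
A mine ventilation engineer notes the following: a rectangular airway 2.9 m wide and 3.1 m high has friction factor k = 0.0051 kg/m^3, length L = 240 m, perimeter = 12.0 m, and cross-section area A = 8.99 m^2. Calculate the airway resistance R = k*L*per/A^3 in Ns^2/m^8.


Compute the numerator:
k * L * per = 0.0051 * 240 * 12.0
= 14.688
Compute the denominator:
A^3 = 8.99^3 = 726.572699
Resistance:
R = 14.688 / 726.572699
= 0.0202 Ns^2/m^8

0.0202 Ns^2/m^8


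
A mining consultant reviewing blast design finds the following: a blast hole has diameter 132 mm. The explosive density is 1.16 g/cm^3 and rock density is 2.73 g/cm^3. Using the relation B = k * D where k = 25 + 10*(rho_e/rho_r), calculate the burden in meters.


First, compute k:
rho_e / rho_r = 1.16 / 2.73 = 0.4249084249
k = 25 + 10 * 0.4249084249 = 29.24908425
Then, compute burden:
B = k * D / 1000 = 29.24908425 * 132 / 1000
= 3860.879121 / 1000
= 3.8609 m

3.8609 m


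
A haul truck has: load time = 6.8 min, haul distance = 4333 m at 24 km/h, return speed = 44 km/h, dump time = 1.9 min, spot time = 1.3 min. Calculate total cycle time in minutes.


Convert haul speed to m/min: 24 * 1000/60 = 400 m/min
Haul time = 4333 / 400 = 10.8325 min
Convert return speed to m/min: 44 * 1000/60 = 733.3333333 m/min
Return time = 4333 / 733.3333333 = 5.908636364 min
Total cycle time:
= 6.8 + 10.8325 + 1.9 + 5.908636364 + 1.3
= 26.7411 min

26.7411 min


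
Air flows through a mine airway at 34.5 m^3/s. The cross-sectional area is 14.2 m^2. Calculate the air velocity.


2.4296 m/s

Velocity = flow rate / cross-sectional area
= 34.5 / 14.2
= 2.4296 m/s


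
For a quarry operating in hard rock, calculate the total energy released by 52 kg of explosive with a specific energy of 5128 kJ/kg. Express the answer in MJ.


Energy = mass * specific_energy / 1000
= 52 * 5128 / 1000
= 266656 / 1000
= 266.656 MJ

266.656 MJ


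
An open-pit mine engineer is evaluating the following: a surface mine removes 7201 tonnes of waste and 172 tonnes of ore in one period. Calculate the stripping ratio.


41.8663

Stripping ratio = waste tonnage / ore tonnage
= 7201 / 172
= 41.8663


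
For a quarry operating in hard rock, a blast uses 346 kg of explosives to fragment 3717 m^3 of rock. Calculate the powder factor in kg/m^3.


Powder factor = explosive mass / rock volume
= 346 / 3717
= 0.0931 kg/m^3

0.0931 kg/m^3


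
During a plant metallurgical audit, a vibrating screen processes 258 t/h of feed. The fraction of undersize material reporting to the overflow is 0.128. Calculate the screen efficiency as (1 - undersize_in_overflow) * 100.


87.2%

Screen efficiency = (1 - fraction of undersize in overflow) * 100
= (1 - 0.128) * 100
= 0.872 * 100
= 87.2%


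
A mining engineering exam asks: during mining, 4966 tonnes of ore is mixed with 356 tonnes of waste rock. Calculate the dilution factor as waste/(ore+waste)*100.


Total material = ore + waste
= 4966 + 356 = 5322 tonnes
Dilution = waste / total * 100
= 356 / 5322 * 100
= 0.06689214581 * 100
= 6.6892%

6.6892%


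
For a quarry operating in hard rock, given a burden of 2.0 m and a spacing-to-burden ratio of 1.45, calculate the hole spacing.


Spacing = burden * ratio
= 2.0 * 1.45
= 2.9 m

2.9 m


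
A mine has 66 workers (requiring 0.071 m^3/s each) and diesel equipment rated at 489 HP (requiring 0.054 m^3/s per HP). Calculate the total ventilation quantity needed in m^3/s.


Airflow for workers:
Q_people = 66 * 0.071 = 4.686 m^3/s
Airflow for diesel equipment:
Q_diesel = 489 * 0.054 = 26.406 m^3/s
Total ventilation:
Q_total = 4.686 + 26.406
= 31.092 m^3/s

31.092 m^3/s


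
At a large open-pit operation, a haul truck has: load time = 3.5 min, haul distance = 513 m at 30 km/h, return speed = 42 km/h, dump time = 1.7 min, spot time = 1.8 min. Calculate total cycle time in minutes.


Convert haul speed to m/min: 30 * 1000/60 = 500 m/min
Haul time = 513 / 500 = 1.026 min
Convert return speed to m/min: 42 * 1000/60 = 700 m/min
Return time = 513 / 700 = 0.7328571429 min
Total cycle time:
= 3.5 + 1.026 + 1.7 + 0.7328571429 + 1.8
= 8.7589 min

8.7589 min


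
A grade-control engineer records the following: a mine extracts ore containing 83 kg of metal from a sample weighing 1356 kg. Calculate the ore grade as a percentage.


6.1209%

Ore grade = (metal mass / ore mass) * 100
= (83 / 1356) * 100
= 0.06120943953 * 100
= 6.1209%


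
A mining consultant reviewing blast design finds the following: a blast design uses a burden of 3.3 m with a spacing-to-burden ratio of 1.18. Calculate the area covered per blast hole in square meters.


First, find the spacing:
Spacing = burden * ratio = 3.3 * 1.18
= 3.894 m
Then, calculate the area:
Area = burden * spacing = 3.3 * 3.894
= 12.8502 m^2

12.8502 m^2


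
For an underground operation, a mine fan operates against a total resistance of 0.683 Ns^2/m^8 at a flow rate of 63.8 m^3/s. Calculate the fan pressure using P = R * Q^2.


2780.1105 Pa

Compute Q^2:
Q^2 = 63.8^2 = 4070.44
Compute pressure:
P = R * Q^2 = 0.683 * 4070.44
= 2780.1105 Pa


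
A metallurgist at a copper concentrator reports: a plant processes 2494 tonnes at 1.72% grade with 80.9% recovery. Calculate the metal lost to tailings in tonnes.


8.1933 tonnes

Total metal in feed:
= 2494 * 1.72 / 100 = 42.8968 tonnes
Metal recovered:
= 42.8968 * 80.9 / 100 = 34.7035112 tonnes
Metal lost to tailings:
= 42.8968 - 34.7035112
= 8.1933 tonnes


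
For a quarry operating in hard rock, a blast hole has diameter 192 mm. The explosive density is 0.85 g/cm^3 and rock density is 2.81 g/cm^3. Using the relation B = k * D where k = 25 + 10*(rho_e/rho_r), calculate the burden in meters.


First, compute k:
rho_e / rho_r = 0.85 / 2.81 = 0.3024911032
k = 25 + 10 * 0.3024911032 = 28.02491103
Then, compute burden:
B = k * D / 1000 = 28.02491103 * 192 / 1000
= 5380.782918 / 1000
= 5.3808 m

5.3808 m


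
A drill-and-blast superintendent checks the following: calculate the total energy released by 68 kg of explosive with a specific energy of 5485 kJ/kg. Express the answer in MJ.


372.98 MJ

Energy = mass * specific_energy / 1000
= 68 * 5485 / 1000
= 372980 / 1000
= 372.98 MJ


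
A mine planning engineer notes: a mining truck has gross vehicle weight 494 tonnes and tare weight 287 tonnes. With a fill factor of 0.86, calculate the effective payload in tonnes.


Maximum payload = gross - tare
= 494 - 287 = 207 tonnes
Effective payload = max payload * fill factor
= 207 * 0.86
= 178.02 tonnes

178.02 tonnes


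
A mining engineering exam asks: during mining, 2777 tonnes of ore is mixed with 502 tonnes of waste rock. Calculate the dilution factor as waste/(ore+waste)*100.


15.3095%

Total material = ore + waste
= 2777 + 502 = 3279 tonnes
Dilution = waste / total * 100
= 502 / 3279 * 100
= 0.1530954559 * 100
= 15.3095%


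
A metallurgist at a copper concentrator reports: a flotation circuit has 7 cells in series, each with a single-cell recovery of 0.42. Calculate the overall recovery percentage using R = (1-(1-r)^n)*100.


97.792%

Complement of single-cell recovery:
1 - r = 1 - 0.42 = 0.58
Raise to power n:
(1 - r)^7 = 0.58^7 = 0.02207984168
Overall recovery:
R = (1 - 0.02207984168) * 100
= 97.792%


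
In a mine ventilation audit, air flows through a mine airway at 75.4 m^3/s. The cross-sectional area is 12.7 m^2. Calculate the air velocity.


5.937 m/s

Velocity = flow rate / cross-sectional area
= 75.4 / 12.7
= 5.937 m/s


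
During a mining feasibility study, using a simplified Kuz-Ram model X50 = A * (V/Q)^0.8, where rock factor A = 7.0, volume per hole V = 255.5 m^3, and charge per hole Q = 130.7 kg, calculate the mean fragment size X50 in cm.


Compute V/Q:
V/Q = 255.5 / 130.7 = 1.954858454
Raise to the power 0.8:
(V/Q)^0.8 = 1.954858454^0.8 = 1.709591121
Multiply by A:
X50 = 7.0 * 1.709591121
= 11.9671 cm

11.9671 cm


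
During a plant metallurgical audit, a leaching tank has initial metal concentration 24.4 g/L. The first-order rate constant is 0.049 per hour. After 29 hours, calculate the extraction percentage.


75.8528%

Compute the exponent:
-k * t = -0.049 * 29 = -1.421
Remaining concentration:
C = 24.4 * exp(-1.421)
= 24.4 * 0.2414724237
= 5.891927138 g/L
Extracted = 24.4 - 5.891927138 = 18.50807286 g/L
Extraction % = 18.50807286 / 24.4 * 100
= 75.8528%


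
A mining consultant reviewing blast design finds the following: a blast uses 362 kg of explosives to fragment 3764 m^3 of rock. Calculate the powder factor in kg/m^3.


Powder factor = explosive mass / rock volume
= 362 / 3764
= 0.0962 kg/m^3

0.0962 kg/m^3


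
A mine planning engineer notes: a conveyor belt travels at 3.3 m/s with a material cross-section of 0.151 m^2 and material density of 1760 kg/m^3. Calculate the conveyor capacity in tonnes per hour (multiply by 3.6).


3157.2288 t/h

Volumetric flow = speed * area
= 3.3 * 0.151 = 0.4983 m^3/s
Mass flow = volumetric * density
= 0.4983 * 1760 = 877.008 kg/s
Convert to t/h: multiply by 3.6
Capacity = 877.008 * 3.6
= 3157.2288 t/h
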